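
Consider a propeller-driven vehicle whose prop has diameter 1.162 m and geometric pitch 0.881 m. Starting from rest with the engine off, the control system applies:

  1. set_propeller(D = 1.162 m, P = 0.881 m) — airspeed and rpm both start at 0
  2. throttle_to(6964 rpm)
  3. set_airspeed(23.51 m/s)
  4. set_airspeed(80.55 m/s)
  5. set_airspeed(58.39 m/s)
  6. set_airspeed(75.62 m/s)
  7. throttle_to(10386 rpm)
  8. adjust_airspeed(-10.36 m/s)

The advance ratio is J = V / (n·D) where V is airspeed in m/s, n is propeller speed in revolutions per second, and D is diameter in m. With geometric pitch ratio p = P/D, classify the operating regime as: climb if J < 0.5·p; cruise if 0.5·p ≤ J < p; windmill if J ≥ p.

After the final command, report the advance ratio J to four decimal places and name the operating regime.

J = 0.3244, regime = climb

set_propeller: D = 1.162 m, P = 0.881 m (p = P/D = 0.758176); state ← (V=0, rpm=0)
throttle_to(6964): rpm ← 6964
set_airspeed(23.51): V ← 23.51 m/s
set_airspeed(80.55): V ← 80.55 m/s
set_airspeed(58.39): V ← 58.39 m/s
set_airspeed(75.62): V ← 75.62 m/s
throttle_to(10386): rpm ← 10386
adjust_airspeed(-10.36): V ← 75.62 -10.36 = 65.26 m/s
final state: V = 65.26 m/s, rpm = 10386 → n = rpm/60 = 173.100000 rev/s
J = V / (n·D) = 65.26 / (173.100000 × 1.162) = 0.324447
regime bands: climb J<0.3791 | cruise [0.3791, 0.7582) | windmill J≥0.7582
J = 0.3244 → climb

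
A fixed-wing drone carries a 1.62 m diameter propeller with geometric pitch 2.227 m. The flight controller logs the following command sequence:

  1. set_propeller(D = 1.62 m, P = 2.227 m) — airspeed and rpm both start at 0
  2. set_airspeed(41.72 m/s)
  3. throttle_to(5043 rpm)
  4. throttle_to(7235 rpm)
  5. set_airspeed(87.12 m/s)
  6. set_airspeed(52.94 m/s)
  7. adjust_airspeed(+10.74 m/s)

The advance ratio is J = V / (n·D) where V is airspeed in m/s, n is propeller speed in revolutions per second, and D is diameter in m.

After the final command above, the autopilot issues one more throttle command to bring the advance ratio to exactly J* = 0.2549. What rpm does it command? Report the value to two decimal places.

rpm = 9252.72

set_propeller: D = 1.62 m, P = 2.227 m (p = P/D = 1.374691); state ← (V=0, rpm=0)
set_airspeed(41.72): V ← 41.72 m/s
throttle_to(5043): rpm ← 5043
throttle_to(7235): rpm ← 7235
set_airspeed(87.12): V ← 87.12 m/s
set_airspeed(52.94): V ← 52.94 m/s
adjust_airspeed(+10.74): V ← 52.94 +10.74 = 63.68 m/s
final state: V = 63.68 m/s, rpm = 7235 → n = rpm/60 = 120.583333 rev/s
target J* = 0.2549; solve J* = V/(n·D) for n: n = V/(J*·D) = 63.68/(0.2549 × 1.62) = 154.212012 rev/s
rpm = 60·n = 9252.720747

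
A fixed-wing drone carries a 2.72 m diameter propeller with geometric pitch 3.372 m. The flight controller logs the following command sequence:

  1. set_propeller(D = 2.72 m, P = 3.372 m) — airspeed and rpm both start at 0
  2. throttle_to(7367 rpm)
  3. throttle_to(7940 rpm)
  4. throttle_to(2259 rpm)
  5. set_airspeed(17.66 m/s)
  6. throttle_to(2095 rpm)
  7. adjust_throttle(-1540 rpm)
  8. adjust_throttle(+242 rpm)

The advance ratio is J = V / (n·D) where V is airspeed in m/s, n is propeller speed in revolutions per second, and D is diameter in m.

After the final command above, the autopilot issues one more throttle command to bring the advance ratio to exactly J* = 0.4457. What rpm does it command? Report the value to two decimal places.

set_propeller: D = 2.72 m, P = 3.372 m (p = P/D = 1.239706); state ← (V=0, rpm=0)
throttle_to(7367): rpm ← 7367
throttle_to(7940): rpm ← 7940
throttle_to(2259): rpm ← 2259
set_airspeed(17.66): V ← 17.66 m/s
throttle_to(2095): rpm ← 2095
adjust_throttle(-1540): rpm ← 2095 -1540 = 555
adjust_throttle(+242): rpm ← 555 +242 = 797
final state: V = 17.66 m/s, rpm = 797 → n = rpm/60 = 13.283333 rev/s
target J* = 0.4457; solve J* = V/(n·D) for n: n = V/(J*·D) = 17.66/(0.4457 × 2.72) = 14.567303 rev/s
rpm = 60·n = 874.038195

rpm = 874.04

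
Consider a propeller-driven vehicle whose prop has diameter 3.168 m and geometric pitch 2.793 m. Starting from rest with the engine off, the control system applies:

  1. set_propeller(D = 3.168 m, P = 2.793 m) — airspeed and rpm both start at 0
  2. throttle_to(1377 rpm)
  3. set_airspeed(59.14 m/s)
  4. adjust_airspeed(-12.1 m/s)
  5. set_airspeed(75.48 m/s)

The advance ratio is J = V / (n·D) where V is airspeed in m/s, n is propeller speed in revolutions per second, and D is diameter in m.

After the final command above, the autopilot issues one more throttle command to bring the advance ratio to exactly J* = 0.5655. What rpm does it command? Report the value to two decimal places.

set_propeller: D = 3.168 m, P = 2.793 m (p = P/D = 0.881629); state ← (V=0, rpm=0)
throttle_to(1377): rpm ← 1377
set_airspeed(59.14): V ← 59.14 m/s
adjust_airspeed(-12.1): V ← 59.14 -12.1 = 47.04 m/s
set_airspeed(75.48): V ← 75.48 m/s
final state: V = 75.48 m/s, rpm = 1377 → n = rpm/60 = 22.950000 rev/s
target J* = 0.5655; solve J* = V/(n·D) for n: n = V/(J*·D) = 75.48/(0.5655 × 3.168) = 42.132197 rev/s
rpm = 60·n = 2527.931838

rpm = 2527.93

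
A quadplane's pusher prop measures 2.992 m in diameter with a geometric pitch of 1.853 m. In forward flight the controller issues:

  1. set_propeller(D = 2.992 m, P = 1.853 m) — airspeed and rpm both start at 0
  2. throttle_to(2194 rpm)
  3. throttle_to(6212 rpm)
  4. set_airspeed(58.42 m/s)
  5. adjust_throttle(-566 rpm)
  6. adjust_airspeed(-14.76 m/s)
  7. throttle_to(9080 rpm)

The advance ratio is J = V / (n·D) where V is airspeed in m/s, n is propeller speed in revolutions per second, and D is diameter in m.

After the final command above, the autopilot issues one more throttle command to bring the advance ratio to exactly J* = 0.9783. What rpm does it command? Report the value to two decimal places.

rpm = 894.96

set_propeller: D = 2.992 m, P = 1.853 m (p = P/D = 0.619318); state ← (V=0, rpm=0)
throttle_to(2194): rpm ← 2194
throttle_to(6212): rpm ← 6212
set_airspeed(58.42): V ← 58.42 m/s
adjust_throttle(-566): rpm ← 6212 -566 = 5646
adjust_airspeed(-14.76): V ← 58.42 -14.76 = 43.66 m/s
throttle_to(9080): rpm ← 9080
final state: V = 43.66 m/s, rpm = 9080 → n = rpm/60 = 151.333333 rev/s
target J* = 0.9783; solve J* = V/(n·D) for n: n = V/(J*·D) = 43.66/(0.9783 × 2.992) = 14.915921 rev/s
rpm = 60·n = 894.955289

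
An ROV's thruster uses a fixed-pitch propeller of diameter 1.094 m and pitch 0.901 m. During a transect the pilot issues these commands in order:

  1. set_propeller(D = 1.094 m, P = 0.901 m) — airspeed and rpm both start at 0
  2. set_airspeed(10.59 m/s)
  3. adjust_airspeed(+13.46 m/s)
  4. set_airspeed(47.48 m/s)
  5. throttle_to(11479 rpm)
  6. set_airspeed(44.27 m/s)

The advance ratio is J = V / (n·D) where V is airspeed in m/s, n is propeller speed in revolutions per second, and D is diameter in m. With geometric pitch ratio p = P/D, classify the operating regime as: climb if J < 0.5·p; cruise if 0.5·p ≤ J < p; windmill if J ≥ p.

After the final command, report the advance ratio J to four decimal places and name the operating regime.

set_propeller: D = 1.094 m, P = 0.901 m (p = P/D = 0.823583); state ← (V=0, rpm=0)
set_airspeed(10.59): V ← 10.59 m/s
adjust_airspeed(+13.46): V ← 10.59 +13.46 = 24.05 m/s
set_airspeed(47.48): V ← 47.48 m/s
throttle_to(11479): rpm ← 11479
set_airspeed(44.27): V ← 44.27 m/s
final state: V = 44.27 m/s, rpm = 11479 → n = rpm/60 = 191.316667 rev/s
J = V / (n·D) = 44.27 / (191.316667 × 1.094) = 0.211514
regime bands: climb J<0.4118 | cruise [0.4118, 0.8236) | windmill J≥0.8236
J = 0.2115 → climb

J = 0.2115, regime = climb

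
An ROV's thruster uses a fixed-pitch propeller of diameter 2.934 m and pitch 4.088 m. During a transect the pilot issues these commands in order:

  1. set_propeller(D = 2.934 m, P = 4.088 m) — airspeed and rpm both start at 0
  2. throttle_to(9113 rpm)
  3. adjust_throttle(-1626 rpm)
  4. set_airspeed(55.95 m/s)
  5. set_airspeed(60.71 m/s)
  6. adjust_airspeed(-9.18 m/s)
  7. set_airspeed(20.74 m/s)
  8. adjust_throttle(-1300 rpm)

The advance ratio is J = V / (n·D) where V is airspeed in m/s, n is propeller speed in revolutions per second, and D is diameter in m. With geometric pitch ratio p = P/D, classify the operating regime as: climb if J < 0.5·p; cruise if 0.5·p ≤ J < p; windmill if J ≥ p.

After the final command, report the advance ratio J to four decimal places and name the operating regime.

J = 0.0686, regime = climb

set_propeller: D = 2.934 m, P = 4.088 m (p = P/D = 1.393320); state ← (V=0, rpm=0)
throttle_to(9113): rpm ← 9113
adjust_throttle(-1626): rpm ← 9113 -1626 = 7487
set_airspeed(55.95): V ← 55.95 m/s
set_airspeed(60.71): V ← 60.71 m/s
adjust_airspeed(-9.18): V ← 60.71 -9.18 = 51.53 m/s
set_airspeed(20.74): V ← 20.74 m/s
adjust_throttle(-1300): rpm ← 7487 -1300 = 6187
final state: V = 20.74 m/s, rpm = 6187 → n = rpm/60 = 103.116667 rev/s
J = V / (n·D) = 20.74 / (103.116667 × 2.934) = 0.068552
regime bands: climb J<0.6967 | cruise [0.6967, 1.3933) | windmill J≥1.3933
J = 0.0686 → climb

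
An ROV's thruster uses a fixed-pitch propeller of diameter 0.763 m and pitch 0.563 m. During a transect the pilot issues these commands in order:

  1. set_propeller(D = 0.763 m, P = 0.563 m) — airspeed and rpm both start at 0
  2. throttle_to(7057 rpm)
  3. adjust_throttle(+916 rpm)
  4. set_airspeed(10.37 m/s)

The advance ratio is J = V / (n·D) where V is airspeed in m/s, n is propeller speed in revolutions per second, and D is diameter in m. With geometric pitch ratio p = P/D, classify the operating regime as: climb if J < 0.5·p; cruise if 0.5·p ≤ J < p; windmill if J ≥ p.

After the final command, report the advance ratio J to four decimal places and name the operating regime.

set_propeller: D = 0.763 m, P = 0.563 m (p = P/D = 0.737877); state ← (V=0, rpm=0)
throttle_to(7057): rpm ← 7057
adjust_throttle(+916): rpm ← 7057 +916 = 7973
set_airspeed(10.37): V ← 10.37 m/s
final state: V = 10.37 m/s, rpm = 7973 → n = rpm/60 = 132.883333 rev/s
J = V / (n·D) = 10.37 / (132.883333 × 0.763) = 0.102278
regime bands: climb J<0.3689 | cruise [0.3689, 0.7379) | windmill J≥0.7379
J = 0.1023 → climb

J = 0.1023, regime = climb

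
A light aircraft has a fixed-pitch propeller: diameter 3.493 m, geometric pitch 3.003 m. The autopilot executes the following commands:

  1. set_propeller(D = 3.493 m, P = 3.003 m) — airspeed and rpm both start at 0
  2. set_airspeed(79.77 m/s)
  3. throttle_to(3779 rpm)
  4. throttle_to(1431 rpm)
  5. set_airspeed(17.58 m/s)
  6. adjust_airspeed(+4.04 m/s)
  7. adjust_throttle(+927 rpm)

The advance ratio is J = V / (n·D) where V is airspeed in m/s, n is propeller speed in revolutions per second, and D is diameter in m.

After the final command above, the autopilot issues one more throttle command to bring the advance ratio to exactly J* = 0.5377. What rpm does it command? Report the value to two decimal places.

rpm = 690.67

set_propeller: D = 3.493 m, P = 3.003 m (p = P/D = 0.859719); state ← (V=0, rpm=0)
set_airspeed(79.77): V ← 79.77 m/s
throttle_to(3779): rpm ← 3779
throttle_to(1431): rpm ← 1431
set_airspeed(17.58): V ← 17.58 m/s
adjust_airspeed(+4.04): V ← 17.58 +4.04 = 21.62 m/s
adjust_throttle(+927): rpm ← 1431 +927 = 2358
final state: V = 21.62 m/s, rpm = 2358 → n = rpm/60 = 39.300000 rev/s
target J* = 0.5377; solve J* = V/(n·D) for n: n = V/(J*·D) = 21.62/(0.5377 × 3.493) = 11.511106 rev/s
rpm = 60·n = 690.666383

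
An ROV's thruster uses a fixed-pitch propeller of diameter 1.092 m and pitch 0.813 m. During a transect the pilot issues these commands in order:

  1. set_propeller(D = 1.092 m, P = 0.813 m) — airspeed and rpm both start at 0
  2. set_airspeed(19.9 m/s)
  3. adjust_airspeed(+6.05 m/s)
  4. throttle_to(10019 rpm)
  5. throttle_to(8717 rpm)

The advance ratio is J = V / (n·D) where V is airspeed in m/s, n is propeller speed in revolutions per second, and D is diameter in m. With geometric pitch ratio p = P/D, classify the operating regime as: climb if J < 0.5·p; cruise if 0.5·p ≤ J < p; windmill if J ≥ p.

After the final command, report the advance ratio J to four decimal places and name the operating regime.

set_propeller: D = 1.092 m, P = 0.813 m (p = P/D = 0.744505); state ← (V=0, rpm=0)
set_airspeed(19.9): V ← 19.9 m/s
adjust_airspeed(+6.05): V ← 19.9 +6.05 = 25.95 m/s
throttle_to(10019): rpm ← 10019
throttle_to(8717): rpm ← 8717
final state: V = 25.95 m/s, rpm = 8717 → n = rpm/60 = 145.283333 rev/s
J = V / (n·D) = 25.95 / (145.283333 × 1.092) = 0.163568
regime bands: climb J<0.3723 | cruise [0.3723, 0.7445) | windmill J≥0.7445
J = 0.1636 → climb

J = 0.1636, regime = climb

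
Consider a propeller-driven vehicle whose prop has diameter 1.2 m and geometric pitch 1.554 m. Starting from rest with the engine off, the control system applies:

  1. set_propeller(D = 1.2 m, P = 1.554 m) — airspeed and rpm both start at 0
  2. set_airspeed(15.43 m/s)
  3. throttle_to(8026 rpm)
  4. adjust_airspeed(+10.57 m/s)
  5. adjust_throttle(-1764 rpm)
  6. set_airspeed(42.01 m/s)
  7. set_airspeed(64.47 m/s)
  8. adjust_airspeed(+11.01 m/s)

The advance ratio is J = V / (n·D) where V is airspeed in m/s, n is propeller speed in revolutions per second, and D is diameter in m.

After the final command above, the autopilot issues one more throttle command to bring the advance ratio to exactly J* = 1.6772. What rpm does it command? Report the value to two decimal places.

rpm = 2250.18

set_propeller: D = 1.2 m, P = 1.554 m (p = P/D = 1.295000); state ← (V=0, rpm=0)
set_airspeed(15.43): V ← 15.43 m/s
throttle_to(8026): rpm ← 8026
adjust_airspeed(+10.57): V ← 15.43 +10.57 = 26 m/s
adjust_throttle(-1764): rpm ← 8026 -1764 = 6262
set_airspeed(42.01): V ← 42.01 m/s
set_airspeed(64.47): V ← 64.47 m/s
adjust_airspeed(+11.01): V ← 64.47 +11.01 = 75.48 m/s
final state: V = 75.48 m/s, rpm = 6262 → n = rpm/60 = 104.366667 rev/s
target J* = 1.6772; solve J* = V/(n·D) for n: n = V/(J*·D) = 75.48/(1.6772 × 1.2) = 37.502981 rev/s
rpm = 60·n = 2250.178870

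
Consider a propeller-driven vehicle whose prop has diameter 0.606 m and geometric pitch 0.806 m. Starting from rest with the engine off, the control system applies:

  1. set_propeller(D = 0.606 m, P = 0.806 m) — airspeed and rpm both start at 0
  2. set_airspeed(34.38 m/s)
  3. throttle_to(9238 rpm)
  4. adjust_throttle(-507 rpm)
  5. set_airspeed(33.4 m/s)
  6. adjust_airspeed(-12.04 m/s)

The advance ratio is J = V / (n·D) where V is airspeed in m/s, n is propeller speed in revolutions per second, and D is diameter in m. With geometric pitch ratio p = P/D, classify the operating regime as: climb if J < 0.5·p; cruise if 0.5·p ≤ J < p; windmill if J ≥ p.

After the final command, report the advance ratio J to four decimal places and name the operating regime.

set_propeller: D = 0.606 m, P = 0.806 m (p = P/D = 1.330033); state ← (V=0, rpm=0)
set_airspeed(34.38): V ← 34.38 m/s
throttle_to(9238): rpm ← 9238
adjust_throttle(-507): rpm ← 9238 -507 = 8731
set_airspeed(33.4): V ← 33.4 m/s
adjust_airspeed(-12.04): V ← 33.4 -12.04 = 21.36 m/s
final state: V = 21.36 m/s, rpm = 8731 → n = rpm/60 = 145.516667 rev/s
J = V / (n·D) = 21.36 / (145.516667 × 0.606) = 0.242223
regime bands: climb J<0.6650 | cruise [0.6650, 1.3300) | windmill J≥1.3300
J = 0.2422 → climb

J = 0.2422, regime = climb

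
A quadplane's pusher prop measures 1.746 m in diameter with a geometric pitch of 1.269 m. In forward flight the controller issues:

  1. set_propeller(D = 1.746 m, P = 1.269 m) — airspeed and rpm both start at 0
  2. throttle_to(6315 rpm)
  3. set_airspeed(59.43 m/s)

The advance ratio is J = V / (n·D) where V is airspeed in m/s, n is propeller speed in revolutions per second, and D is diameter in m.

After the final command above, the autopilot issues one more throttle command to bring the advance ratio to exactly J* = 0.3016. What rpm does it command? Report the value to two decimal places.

set_propeller: D = 1.746 m, P = 1.269 m (p = P/D = 0.726804); state ← (V=0, rpm=0)
throttle_to(6315): rpm ← 6315
set_airspeed(59.43): V ← 59.43 m/s
final state: V = 59.43 m/s, rpm = 6315 → n = rpm/60 = 105.250000 rev/s
target J* = 0.3016; solve J* = V/(n·D) for n: n = V/(J*·D) = 59.43/(0.3016 × 1.746) = 112.857429 rev/s
rpm = 60·n = 6771.445760

rpm = 6771.45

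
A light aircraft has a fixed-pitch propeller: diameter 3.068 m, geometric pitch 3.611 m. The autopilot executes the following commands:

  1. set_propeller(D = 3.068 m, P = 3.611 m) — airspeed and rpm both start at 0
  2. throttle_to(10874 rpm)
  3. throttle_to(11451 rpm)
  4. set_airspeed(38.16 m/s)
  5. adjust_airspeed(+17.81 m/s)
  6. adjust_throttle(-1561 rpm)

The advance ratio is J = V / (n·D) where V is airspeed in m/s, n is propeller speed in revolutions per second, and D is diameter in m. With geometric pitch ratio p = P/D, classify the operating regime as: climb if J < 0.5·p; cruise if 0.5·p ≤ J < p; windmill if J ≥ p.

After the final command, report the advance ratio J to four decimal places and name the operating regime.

set_propeller: D = 3.068 m, P = 3.611 m (p = P/D = 1.176988); state ← (V=0, rpm=0)
throttle_to(10874): rpm ← 10874
throttle_to(11451): rpm ← 11451
set_airspeed(38.16): V ← 38.16 m/s
adjust_airspeed(+17.81): V ← 38.16 +17.81 = 55.97 m/s
adjust_throttle(-1561): rpm ← 11451 -1561 = 9890
final state: V = 55.97 m/s, rpm = 9890 → n = rpm/60 = 164.833333 rev/s
J = V / (n·D) = 55.97 / (164.833333 × 3.068) = 0.110676
regime bands: climb J<0.5885 | cruise [0.5885, 1.1770) | windmill J≥1.1770
J = 0.1107 → climb

J = 0.1107, regime = climb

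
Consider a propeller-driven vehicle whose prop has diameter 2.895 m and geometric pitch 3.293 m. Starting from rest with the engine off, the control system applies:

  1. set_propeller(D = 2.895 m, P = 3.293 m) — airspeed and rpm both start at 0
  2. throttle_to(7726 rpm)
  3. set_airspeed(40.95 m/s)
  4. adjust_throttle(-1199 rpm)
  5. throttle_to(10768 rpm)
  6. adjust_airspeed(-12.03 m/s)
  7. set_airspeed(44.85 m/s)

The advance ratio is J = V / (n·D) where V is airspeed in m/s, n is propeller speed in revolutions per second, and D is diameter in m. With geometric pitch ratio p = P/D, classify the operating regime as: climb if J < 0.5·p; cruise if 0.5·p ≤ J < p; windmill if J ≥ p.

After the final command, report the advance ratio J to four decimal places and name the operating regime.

J = 0.0863, regime = climb

set_propeller: D = 2.895 m, P = 3.293 m (p = P/D = 1.137478); state ← (V=0, rpm=0)
throttle_to(7726): rpm ← 7726
set_airspeed(40.95): V ← 40.95 m/s
adjust_throttle(-1199): rpm ← 7726 -1199 = 6527
throttle_to(10768): rpm ← 10768
adjust_airspeed(-12.03): V ← 40.95 -12.03 = 28.92 m/s
set_airspeed(44.85): V ← 44.85 m/s
final state: V = 44.85 m/s, rpm = 10768 → n = rpm/60 = 179.466667 rev/s
J = V / (n·D) = 44.85 / (179.466667 × 2.895) = 0.086324
regime bands: climb J<0.5687 | cruise [0.5687, 1.1375) | windmill J≥1.1375
J = 0.0863 → climb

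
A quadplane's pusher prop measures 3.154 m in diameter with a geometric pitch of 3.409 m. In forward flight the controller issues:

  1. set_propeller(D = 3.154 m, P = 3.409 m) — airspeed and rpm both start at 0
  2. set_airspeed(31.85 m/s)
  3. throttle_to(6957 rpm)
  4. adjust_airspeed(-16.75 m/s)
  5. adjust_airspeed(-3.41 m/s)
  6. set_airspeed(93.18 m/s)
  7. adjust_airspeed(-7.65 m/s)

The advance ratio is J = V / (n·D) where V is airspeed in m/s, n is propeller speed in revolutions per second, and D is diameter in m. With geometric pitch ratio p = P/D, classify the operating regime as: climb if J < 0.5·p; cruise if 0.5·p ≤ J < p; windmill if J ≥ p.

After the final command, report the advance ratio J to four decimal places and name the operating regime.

set_propeller: D = 3.154 m, P = 3.409 m (p = P/D = 1.080850); state ← (V=0, rpm=0)
set_airspeed(31.85): V ← 31.85 m/s
throttle_to(6957): rpm ← 6957
adjust_airspeed(-16.75): V ← 31.85 -16.75 = 15.1 m/s
adjust_airspeed(-3.41): V ← 15.1 -3.41 = 11.69 m/s
set_airspeed(93.18): V ← 93.18 m/s
adjust_airspeed(-7.65): V ← 93.18 -7.65 = 85.53 m/s
final state: V = 85.53 m/s, rpm = 6957 → n = rpm/60 = 115.950000 rev/s
J = V / (n·D) = 85.53 / (115.950000 × 3.154) = 0.233876
regime bands: climb J<0.5404 | cruise [0.5404, 1.0808) | windmill J≥1.0808
J = 0.2339 → climb

J = 0.2339, regime = climb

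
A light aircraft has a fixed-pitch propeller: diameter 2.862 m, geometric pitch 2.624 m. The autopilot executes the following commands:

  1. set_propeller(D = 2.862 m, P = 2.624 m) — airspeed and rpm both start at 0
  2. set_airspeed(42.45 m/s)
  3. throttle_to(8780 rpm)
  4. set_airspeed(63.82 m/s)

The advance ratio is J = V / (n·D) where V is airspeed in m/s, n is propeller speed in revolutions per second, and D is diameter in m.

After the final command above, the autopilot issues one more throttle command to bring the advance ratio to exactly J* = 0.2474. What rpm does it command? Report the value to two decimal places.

rpm = 5408.03

set_propeller: D = 2.862 m, P = 2.624 m (p = P/D = 0.916841); state ← (V=0, rpm=0)
set_airspeed(42.45): V ← 42.45 m/s
throttle_to(8780): rpm ← 8780
set_airspeed(63.82): V ← 63.82 m/s
final state: V = 63.82 m/s, rpm = 8780 → n = rpm/60 = 146.333333 rev/s
target J* = 0.2474; solve J* = V/(n·D) for n: n = V/(J*·D) = 63.82/(0.2474 × 2.862) = 90.133757 rev/s
rpm = 60·n = 5408.025435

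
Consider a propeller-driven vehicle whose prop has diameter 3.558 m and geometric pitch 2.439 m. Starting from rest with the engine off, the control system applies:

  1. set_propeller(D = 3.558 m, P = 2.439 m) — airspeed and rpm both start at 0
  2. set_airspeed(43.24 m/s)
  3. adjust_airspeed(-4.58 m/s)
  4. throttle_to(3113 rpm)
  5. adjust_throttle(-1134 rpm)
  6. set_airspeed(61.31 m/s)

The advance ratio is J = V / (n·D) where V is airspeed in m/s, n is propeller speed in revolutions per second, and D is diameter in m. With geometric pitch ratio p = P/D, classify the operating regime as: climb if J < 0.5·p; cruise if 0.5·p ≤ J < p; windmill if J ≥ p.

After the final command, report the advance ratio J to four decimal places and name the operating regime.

J = 0.5224, regime = cruise

set_propeller: D = 3.558 m, P = 2.439 m (p = P/D = 0.685497); state ← (V=0, rpm=0)
set_airspeed(43.24): V ← 43.24 m/s
adjust_airspeed(-4.58): V ← 43.24 -4.58 = 38.66 m/s
throttle_to(3113): rpm ← 3113
adjust_throttle(-1134): rpm ← 3113 -1134 = 1979
set_airspeed(61.31): V ← 61.31 m/s
final state: V = 61.31 m/s, rpm = 1979 → n = rpm/60 = 32.983333 rev/s
J = V / (n·D) = 61.31 / (32.983333 × 3.558) = 0.522433
regime bands: climb J<0.3427 | cruise [0.3427, 0.6855) | windmill J≥0.6855
J = 0.5224 → cruise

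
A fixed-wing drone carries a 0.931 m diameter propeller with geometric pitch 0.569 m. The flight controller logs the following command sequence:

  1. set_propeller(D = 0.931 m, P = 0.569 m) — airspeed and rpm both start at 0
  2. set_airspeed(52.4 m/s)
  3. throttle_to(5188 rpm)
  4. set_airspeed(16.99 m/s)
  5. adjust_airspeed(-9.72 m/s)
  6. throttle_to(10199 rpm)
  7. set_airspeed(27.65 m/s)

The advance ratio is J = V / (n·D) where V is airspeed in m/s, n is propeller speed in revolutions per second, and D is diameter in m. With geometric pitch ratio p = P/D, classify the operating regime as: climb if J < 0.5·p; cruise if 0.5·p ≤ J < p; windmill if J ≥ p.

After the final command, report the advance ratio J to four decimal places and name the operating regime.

set_propeller: D = 0.931 m, P = 0.569 m (p = P/D = 0.611171); state ← (V=0, rpm=0)
set_airspeed(52.4): V ← 52.4 m/s
throttle_to(5188): rpm ← 5188
set_airspeed(16.99): V ← 16.99 m/s
adjust_airspeed(-9.72): V ← 16.99 -9.72 = 7.27 m/s
throttle_to(10199): rpm ← 10199
set_airspeed(27.65): V ← 27.65 m/s
final state: V = 27.65 m/s, rpm = 10199 → n = rpm/60 = 169.983333 rev/s
J = V / (n·D) = 27.65 / (169.983333 × 0.931) = 0.174719
regime bands: climb J<0.3056 | cruise [0.3056, 0.6112) | windmill J≥0.6112
J = 0.1747 → climb

J = 0.1747, regime = climb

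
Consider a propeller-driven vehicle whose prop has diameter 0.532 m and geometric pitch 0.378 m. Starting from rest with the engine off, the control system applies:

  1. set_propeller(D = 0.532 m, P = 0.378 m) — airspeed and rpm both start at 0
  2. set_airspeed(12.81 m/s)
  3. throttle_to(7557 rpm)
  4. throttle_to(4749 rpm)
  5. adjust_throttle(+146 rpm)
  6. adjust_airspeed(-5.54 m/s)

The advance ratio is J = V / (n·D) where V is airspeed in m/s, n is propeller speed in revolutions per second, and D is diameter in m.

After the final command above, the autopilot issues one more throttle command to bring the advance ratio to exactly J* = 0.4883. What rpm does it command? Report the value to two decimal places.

rpm = 1679.14

set_propeller: D = 0.532 m, P = 0.378 m (p = P/D = 0.710526); state ← (V=0, rpm=0)
set_airspeed(12.81): V ← 12.81 m/s
throttle_to(7557): rpm ← 7557
throttle_to(4749): rpm ← 4749
adjust_throttle(+146): rpm ← 4749 +146 = 4895
adjust_airspeed(-5.54): V ← 12.81 -5.54 = 7.27 m/s
final state: V = 7.27 m/s, rpm = 4895 → n = rpm/60 = 81.583333 rev/s
target J* = 0.4883; solve J* = V/(n·D) for n: n = V/(J*·D) = 7.27/(0.4883 × 0.532) = 27.985692 rev/s
rpm = 60·n = 1679.141536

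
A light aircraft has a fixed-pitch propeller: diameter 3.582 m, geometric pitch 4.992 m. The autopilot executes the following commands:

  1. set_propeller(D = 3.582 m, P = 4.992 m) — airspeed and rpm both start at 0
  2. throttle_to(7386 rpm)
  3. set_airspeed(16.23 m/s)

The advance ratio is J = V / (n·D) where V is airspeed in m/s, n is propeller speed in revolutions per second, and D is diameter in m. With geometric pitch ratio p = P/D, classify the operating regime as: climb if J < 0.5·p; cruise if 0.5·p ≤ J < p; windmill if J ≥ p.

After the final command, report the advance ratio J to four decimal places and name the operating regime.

J = 0.0368, regime = climb

set_propeller: D = 3.582 m, P = 4.992 m (p = P/D = 1.393635); state ← (V=0, rpm=0)
throttle_to(7386): rpm ← 7386
set_airspeed(16.23): V ← 16.23 m/s
final state: V = 16.23 m/s, rpm = 7386 → n = rpm/60 = 123.100000 rev/s
J = V / (n·D) = 16.23 / (123.100000 × 3.582) = 0.036807
regime bands: climb J<0.6968 | cruise [0.6968, 1.3936) | windmill J≥1.3936
J = 0.0368 → climb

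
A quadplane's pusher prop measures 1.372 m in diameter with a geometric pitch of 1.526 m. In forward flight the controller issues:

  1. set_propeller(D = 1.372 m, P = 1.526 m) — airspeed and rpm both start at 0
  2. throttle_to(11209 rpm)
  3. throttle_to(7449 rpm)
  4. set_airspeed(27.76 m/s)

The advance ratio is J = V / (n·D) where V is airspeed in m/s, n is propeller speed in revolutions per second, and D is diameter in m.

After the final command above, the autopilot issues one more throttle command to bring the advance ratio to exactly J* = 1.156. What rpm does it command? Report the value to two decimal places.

set_propeller: D = 1.372 m, P = 1.526 m (p = P/D = 1.112245); state ← (V=0, rpm=0)
throttle_to(11209): rpm ← 11209
throttle_to(7449): rpm ← 7449
set_airspeed(27.76): V ← 27.76 m/s
final state: V = 27.76 m/s, rpm = 7449 → n = rpm/60 = 124.150000 rev/s
target J* = 1.156; solve J* = V/(n·D) for n: n = V/(J*·D) = 27.76/(1.156 × 1.372) = 17.502799 rev/s
rpm = 60·n = 1050.167966

rpm = 1050.17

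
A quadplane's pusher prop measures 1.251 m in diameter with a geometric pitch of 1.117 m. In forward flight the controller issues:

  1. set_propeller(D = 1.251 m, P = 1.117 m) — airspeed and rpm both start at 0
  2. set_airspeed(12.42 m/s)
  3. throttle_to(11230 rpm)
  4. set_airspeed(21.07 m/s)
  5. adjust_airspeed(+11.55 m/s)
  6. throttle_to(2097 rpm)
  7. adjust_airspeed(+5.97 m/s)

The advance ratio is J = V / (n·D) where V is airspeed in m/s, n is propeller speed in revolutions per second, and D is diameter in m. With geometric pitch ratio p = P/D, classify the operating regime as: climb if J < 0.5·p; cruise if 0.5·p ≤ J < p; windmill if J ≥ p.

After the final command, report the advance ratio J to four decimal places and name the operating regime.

J = 0.8826, regime = cruise

set_propeller: D = 1.251 m, P = 1.117 m (p = P/D = 0.892886); state ← (V=0, rpm=0)
set_airspeed(12.42): V ← 12.42 m/s
throttle_to(11230): rpm ← 11230
set_airspeed(21.07): V ← 21.07 m/s
adjust_airspeed(+11.55): V ← 21.07 +11.55 = 32.62 m/s
throttle_to(2097): rpm ← 2097
adjust_airspeed(+5.97): V ← 32.62 +5.97 = 38.59 m/s
final state: V = 38.59 m/s, rpm = 2097 → n = rpm/60 = 34.950000 rev/s
J = V / (n·D) = 38.59 / (34.950000 × 1.251) = 0.882613
regime bands: climb J<0.4464 | cruise [0.4464, 0.8929) | windmill J≥0.8929
J = 0.8826 → cruise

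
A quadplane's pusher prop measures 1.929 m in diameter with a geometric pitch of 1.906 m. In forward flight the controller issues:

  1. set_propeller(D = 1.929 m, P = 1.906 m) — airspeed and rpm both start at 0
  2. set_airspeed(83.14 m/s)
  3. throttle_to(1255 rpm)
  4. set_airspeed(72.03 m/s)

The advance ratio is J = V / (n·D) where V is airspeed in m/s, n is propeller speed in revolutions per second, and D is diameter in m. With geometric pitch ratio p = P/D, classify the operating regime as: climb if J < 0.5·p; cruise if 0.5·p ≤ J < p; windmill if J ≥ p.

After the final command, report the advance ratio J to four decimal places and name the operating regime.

J = 1.7852, regime = windmill

set_propeller: D = 1.929 m, P = 1.906 m (p = P/D = 0.988077); state ← (V=0, rpm=0)
set_airspeed(83.14): V ← 83.14 m/s
throttle_to(1255): rpm ← 1255
set_airspeed(72.03): V ← 72.03 m/s
final state: V = 72.03 m/s, rpm = 1255 → n = rpm/60 = 20.916667 rev/s
J = V / (n·D) = 72.03 / (20.916667 × 1.929) = 1.785208
regime bands: climb J<0.4940 | cruise [0.4940, 0.9881) | windmill J≥0.9881
J = 1.7852 → windmill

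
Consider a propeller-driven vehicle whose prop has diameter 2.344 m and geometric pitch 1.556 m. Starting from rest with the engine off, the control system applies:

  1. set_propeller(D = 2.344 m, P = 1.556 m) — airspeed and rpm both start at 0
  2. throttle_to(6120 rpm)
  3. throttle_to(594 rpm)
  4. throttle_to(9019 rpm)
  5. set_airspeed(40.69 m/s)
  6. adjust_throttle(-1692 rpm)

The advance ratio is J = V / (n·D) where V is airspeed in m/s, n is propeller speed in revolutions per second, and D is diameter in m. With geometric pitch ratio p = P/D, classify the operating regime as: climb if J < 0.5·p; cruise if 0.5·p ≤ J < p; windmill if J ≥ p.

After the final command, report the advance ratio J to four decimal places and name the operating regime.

J = 0.1422, regime = climb

set_propeller: D = 2.344 m, P = 1.556 m (p = P/D = 0.663823); state ← (V=0, rpm=0)
throttle_to(6120): rpm ← 6120
throttle_to(594): rpm ← 594
throttle_to(9019): rpm ← 9019
set_airspeed(40.69): V ← 40.69 m/s
adjust_throttle(-1692): rpm ← 9019 -1692 = 7327
final state: V = 40.69 m/s, rpm = 7327 → n = rpm/60 = 122.116667 rev/s
J = V / (n·D) = 40.69 / (122.116667 × 2.344) = 0.142153
regime bands: climb J<0.3319 | cruise [0.3319, 0.6638) | windmill J≥0.6638
J = 0.1422 → climb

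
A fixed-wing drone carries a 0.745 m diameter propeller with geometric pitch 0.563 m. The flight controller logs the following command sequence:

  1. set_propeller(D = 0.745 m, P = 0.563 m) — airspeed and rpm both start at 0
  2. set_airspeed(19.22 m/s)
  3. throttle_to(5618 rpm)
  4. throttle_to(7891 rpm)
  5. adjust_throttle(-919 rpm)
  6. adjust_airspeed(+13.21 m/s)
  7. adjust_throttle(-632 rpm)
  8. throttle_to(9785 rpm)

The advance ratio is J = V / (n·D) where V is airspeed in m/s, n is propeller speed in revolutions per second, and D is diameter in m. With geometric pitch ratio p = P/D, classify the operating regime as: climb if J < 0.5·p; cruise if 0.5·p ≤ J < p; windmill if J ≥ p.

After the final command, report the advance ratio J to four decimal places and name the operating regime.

set_propeller: D = 0.745 m, P = 0.563 m (p = P/D = 0.755705); state ← (V=0, rpm=0)
set_airspeed(19.22): V ← 19.22 m/s
throttle_to(5618): rpm ← 5618
throttle_to(7891): rpm ← 7891
adjust_throttle(-919): rpm ← 7891 -919 = 6972
adjust_airspeed(+13.21): V ← 19.22 +13.21 = 32.43 m/s
adjust_throttle(-632): rpm ← 6972 -632 = 6340
throttle_to(9785): rpm ← 9785
final state: V = 32.43 m/s, rpm = 9785 → n = rpm/60 = 163.083333 rev/s
J = V / (n·D) = 32.43 / (163.083333 × 0.745) = 0.266920
regime bands: climb J<0.3779 | cruise [0.3779, 0.7557) | windmill J≥0.7557
J = 0.2669 → climb

J = 0.2669, regime = climb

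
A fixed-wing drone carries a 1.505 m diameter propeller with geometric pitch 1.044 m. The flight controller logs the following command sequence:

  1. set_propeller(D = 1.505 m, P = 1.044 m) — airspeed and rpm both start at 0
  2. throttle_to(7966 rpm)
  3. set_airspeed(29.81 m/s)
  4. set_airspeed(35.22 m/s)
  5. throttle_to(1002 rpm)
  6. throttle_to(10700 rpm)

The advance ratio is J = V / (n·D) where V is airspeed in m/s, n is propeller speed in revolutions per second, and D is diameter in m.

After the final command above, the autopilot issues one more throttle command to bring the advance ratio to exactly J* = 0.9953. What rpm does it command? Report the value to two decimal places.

rpm = 1410.75

set_propeller: D = 1.505 m, P = 1.044 m (p = P/D = 0.693688); state ← (V=0, rpm=0)
throttle_to(7966): rpm ← 7966
set_airspeed(29.81): V ← 29.81 m/s
set_airspeed(35.22): V ← 35.22 m/s
throttle_to(1002): rpm ← 1002
throttle_to(10700): rpm ← 10700
final state: V = 35.22 m/s, rpm = 10700 → n = rpm/60 = 178.333333 rev/s
target J* = 0.9953; solve J* = V/(n·D) for n: n = V/(J*·D) = 35.22/(0.9953 × 1.505) = 23.512502 rev/s
rpm = 60·n = 1410.750127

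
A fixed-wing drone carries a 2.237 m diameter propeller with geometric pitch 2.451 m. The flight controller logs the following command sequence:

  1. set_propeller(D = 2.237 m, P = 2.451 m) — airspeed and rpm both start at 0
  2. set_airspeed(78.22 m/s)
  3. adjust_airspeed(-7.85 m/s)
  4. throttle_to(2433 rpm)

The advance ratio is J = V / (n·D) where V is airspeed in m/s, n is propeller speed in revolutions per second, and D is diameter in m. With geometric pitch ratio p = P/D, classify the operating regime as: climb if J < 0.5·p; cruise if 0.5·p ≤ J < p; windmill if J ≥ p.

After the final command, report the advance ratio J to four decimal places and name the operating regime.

J = 0.7758, regime = cruise

set_propeller: D = 2.237 m, P = 2.451 m (p = P/D = 1.095664); state ← (V=0, rpm=0)
set_airspeed(78.22): V ← 78.22 m/s
adjust_airspeed(-7.85): V ← 78.22 -7.85 = 70.37 m/s
throttle_to(2433): rpm ← 2433
final state: V = 70.37 m/s, rpm = 2433 → n = rpm/60 = 40.550000 rev/s
J = V / (n·D) = 70.37 / (40.550000 × 2.237) = 0.775766
regime bands: climb J<0.5478 | cruise [0.5478, 1.0957) | windmill J≥1.0957
J = 0.7758 → cruise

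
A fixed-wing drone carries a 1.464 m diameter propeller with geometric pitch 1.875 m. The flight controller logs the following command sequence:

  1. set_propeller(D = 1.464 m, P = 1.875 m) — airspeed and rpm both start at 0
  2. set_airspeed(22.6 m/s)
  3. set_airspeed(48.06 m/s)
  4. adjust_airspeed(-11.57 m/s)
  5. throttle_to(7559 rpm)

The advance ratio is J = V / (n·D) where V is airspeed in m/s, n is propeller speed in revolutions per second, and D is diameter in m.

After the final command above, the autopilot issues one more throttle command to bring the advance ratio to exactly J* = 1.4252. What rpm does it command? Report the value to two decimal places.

set_propeller: D = 1.464 m, P = 1.875 m (p = P/D = 1.280738); state ← (V=0, rpm=0)
set_airspeed(22.6): V ← 22.6 m/s
set_airspeed(48.06): V ← 48.06 m/s
adjust_airspeed(-11.57): V ← 48.06 -11.57 = 36.49 m/s
throttle_to(7559): rpm ← 7559
final state: V = 36.49 m/s, rpm = 7559 → n = rpm/60 = 125.983333 rev/s
target J* = 1.4252; solve J* = V/(n·D) for n: n = V/(J*·D) = 36.49/(1.4252 × 1.464) = 17.488678 rev/s
rpm = 60·n = 1049.320659

rpm = 1049.32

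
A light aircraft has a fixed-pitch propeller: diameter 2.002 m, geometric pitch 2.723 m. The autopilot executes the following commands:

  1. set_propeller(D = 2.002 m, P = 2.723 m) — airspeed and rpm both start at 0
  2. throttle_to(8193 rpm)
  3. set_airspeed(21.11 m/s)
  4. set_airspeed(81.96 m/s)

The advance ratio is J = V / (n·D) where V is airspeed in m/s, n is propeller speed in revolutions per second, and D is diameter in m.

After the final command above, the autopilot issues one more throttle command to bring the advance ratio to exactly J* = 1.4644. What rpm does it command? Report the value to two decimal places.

rpm = 1677.37

set_propeller: D = 2.002 m, P = 2.723 m (p = P/D = 1.360140); state ← (V=0, rpm=0)
throttle_to(8193): rpm ← 8193
set_airspeed(21.11): V ← 21.11 m/s
set_airspeed(81.96): V ← 81.96 m/s
final state: V = 81.96 m/s, rpm = 8193 → n = rpm/60 = 136.550000 rev/s
target J* = 1.4644; solve J* = V/(n·D) for n: n = V/(J*·D) = 81.96/(1.4644 × 2.002) = 27.956201 rev/s
rpm = 60·n = 1677.372068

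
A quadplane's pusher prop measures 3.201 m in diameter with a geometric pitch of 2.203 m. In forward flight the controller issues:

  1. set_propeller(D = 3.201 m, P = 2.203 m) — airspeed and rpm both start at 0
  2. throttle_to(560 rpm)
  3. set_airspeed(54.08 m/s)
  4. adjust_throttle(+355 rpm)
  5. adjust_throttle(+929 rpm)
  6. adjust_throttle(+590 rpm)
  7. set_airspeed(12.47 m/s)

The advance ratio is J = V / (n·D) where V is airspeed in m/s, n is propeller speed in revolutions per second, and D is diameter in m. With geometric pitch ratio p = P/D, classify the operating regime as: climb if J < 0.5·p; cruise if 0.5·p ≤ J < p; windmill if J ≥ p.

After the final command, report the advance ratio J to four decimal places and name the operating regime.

J = 0.0960, regime = climb

set_propeller: D = 3.201 m, P = 2.203 m (p = P/D = 0.688222); state ← (V=0, rpm=0)
throttle_to(560): rpm ← 560
set_airspeed(54.08): V ← 54.08 m/s
adjust_throttle(+355): rpm ← 560 +355 = 915
adjust_throttle(+929): rpm ← 915 +929 = 1844
adjust_throttle(+590): rpm ← 1844 +590 = 2434
set_airspeed(12.47): V ← 12.47 m/s
final state: V = 12.47 m/s, rpm = 2434 → n = rpm/60 = 40.566667 rev/s
J = V / (n·D) = 12.47 / (40.566667 × 3.201) = 0.096031
regime bands: climb J<0.3441 | cruise [0.3441, 0.6882) | windmill J≥0.6882
J = 0.0960 → climb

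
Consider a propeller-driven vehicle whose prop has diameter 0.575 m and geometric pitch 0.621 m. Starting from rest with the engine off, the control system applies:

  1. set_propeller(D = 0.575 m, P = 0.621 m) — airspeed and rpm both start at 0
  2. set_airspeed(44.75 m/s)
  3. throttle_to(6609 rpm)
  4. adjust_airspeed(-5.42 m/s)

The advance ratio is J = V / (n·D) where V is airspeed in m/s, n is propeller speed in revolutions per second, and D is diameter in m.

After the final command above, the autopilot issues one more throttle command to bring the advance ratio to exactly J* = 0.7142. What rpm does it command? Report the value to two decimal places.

rpm = 5746.29

set_propeller: D = 0.575 m, P = 0.621 m (p = P/D = 1.080000); state ← (V=0, rpm=0)
set_airspeed(44.75): V ← 44.75 m/s
throttle_to(6609): rpm ← 6609
adjust_airspeed(-5.42): V ← 44.75 -5.42 = 39.33 m/s
final state: V = 39.33 m/s, rpm = 6609 → n = rpm/60 = 110.150000 rev/s
target J* = 0.7142; solve J* = V/(n·D) for n: n = V/(J*·D) = 39.33/(0.7142 × 0.575) = 95.771493 rev/s
rpm = 60·n = 5746.289555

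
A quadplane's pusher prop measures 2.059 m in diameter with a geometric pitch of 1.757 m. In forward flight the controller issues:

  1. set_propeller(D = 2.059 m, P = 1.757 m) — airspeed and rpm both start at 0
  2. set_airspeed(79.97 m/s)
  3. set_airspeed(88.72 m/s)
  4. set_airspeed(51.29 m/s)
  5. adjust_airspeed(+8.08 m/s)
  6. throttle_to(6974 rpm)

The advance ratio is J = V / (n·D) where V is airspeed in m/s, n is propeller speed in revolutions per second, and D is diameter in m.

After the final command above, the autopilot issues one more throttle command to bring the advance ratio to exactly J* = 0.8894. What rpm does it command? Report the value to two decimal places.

rpm = 1945.20

set_propeller: D = 2.059 m, P = 1.757 m (p = P/D = 0.853327); state ← (V=0, rpm=0)
set_airspeed(79.97): V ← 79.97 m/s
set_airspeed(88.72): V ← 88.72 m/s
set_airspeed(51.29): V ← 51.29 m/s
adjust_airspeed(+8.08): V ← 51.29 +8.08 = 59.37 m/s
throttle_to(6974): rpm ← 6974
final state: V = 59.37 m/s, rpm = 6974 → n = rpm/60 = 116.233333 rev/s
target J* = 0.8894; solve J* = V/(n·D) for n: n = V/(J*·D) = 59.37/(0.8894 × 2.059) = 32.420042 rev/s
rpm = 60·n = 1945.202538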